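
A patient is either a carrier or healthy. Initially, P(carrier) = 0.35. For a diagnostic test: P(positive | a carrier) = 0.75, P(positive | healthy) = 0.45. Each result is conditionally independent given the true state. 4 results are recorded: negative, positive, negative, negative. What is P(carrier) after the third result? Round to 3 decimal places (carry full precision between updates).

After 'negative': P(carrier) = 0.25·0.3500 / (0.25·0.3500 + 0.55·0.6500) ≈ 0.1966
After 'positive': P(carrier) = 0.75·0.1966 / (0.75·0.1966 + 0.45·0.8034) ≈ 0.2897
After 'negative': P(carrier) = 0.25·0.2897 / (0.25·0.2897 + 0.55·0.7103) ≈ 0.1564

0.156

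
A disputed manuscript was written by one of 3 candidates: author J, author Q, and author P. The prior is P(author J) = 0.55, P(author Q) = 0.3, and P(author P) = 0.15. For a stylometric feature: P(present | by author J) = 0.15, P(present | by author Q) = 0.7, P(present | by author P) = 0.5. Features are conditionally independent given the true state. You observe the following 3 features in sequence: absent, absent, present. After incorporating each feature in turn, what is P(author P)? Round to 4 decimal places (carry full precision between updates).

After 'absent': normaliser = 0.85·0.5500 + 0.3·0.3000 + 0.5·0.1500; P(author J) ≈ 0.7391, P(author Q) ≈ 0.1423, P(author P) ≈ 0.1186
After 'absent': normaliser = 0.85·0.7391 + 0.3·0.1423 + 0.5·0.1186; P(author J) ≈ 0.8604, P(author Q) ≈ 0.0585, P(author P) ≈ 0.0812
After 'present': normaliser = 0.15·0.8604 + 0.7·0.0585 + 0.5·0.0812; P(author J) ≈ 0.6129, P(author Q) ≈ 0.1943, P(author P) ≈ 0.1928

0.1928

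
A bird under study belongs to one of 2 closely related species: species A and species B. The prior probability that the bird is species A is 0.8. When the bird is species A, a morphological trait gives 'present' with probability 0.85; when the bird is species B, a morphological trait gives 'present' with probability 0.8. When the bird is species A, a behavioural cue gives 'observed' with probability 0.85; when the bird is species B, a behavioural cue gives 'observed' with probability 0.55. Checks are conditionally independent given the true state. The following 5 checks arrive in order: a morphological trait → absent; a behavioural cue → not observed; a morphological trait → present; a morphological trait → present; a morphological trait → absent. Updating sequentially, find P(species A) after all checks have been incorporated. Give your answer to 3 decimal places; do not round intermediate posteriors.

Each posterior becomes the prior for the next update.
After a morphological trait='absent': P(species A) = 0.15·0.8000 / (0.15·0.8000 + 0.2·0.2000) ≈ 0.7500
After a behavioural cue='not observed': P(species A) = 0.15·0.7500 / (0.15·0.7500 + 0.45·0.2500) ≈ 0.5000
After a morphological trait='present': P(species A) = 0.85·0.5000 / (0.85·0.5000 + 0.8·0.5000) ≈ 0.5152
After a morphological trait='present': P(species A) = 0.85·0.5152 / (0.85·0.5152 + 0.8·0.4848) ≈ 0.5303
After a morphological trait='absent': P(species A) = 0.15·0.5303 / (0.15·0.5303 + 0.2·0.4697) ≈ 0.4585

0.458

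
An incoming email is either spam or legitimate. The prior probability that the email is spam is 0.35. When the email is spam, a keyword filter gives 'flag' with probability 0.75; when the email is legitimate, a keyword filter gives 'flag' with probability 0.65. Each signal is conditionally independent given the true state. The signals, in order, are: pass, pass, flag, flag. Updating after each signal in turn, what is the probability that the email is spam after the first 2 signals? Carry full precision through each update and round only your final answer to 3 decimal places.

After 'pass': P(spam) = 0.25·0.3500 / (0.25·0.3500 + 0.35·0.6500) ≈ 0.2778
After 'pass': P(spam) = 0.25·0.2778 / (0.25·0.2778 + 0.35·0.7222) ≈ 0.2155

0.216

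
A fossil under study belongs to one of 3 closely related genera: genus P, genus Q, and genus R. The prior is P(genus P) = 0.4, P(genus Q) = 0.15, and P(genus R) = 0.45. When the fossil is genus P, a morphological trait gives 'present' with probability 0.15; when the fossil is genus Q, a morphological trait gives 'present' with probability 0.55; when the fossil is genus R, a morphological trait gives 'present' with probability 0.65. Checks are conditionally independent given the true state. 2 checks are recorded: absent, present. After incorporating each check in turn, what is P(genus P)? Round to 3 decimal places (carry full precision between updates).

0.268

Each posterior becomes the prior for the next update.
After 'absent': normaliser = 0.85·0.4000 + 0.45·0.1500 + 0.35·0.4500; P(genus P) ≈ 0.6018, P(genus Q) ≈ 0.1195, P(genus R) ≈ 0.2788
After 'present': normaliser = 0.15·0.6018 + 0.55·0.1195 + 0.65·0.2788; P(genus P) ≈ 0.2677, P(genus Q) ≈ 0.1949, P(genus R) ≈ 0.5374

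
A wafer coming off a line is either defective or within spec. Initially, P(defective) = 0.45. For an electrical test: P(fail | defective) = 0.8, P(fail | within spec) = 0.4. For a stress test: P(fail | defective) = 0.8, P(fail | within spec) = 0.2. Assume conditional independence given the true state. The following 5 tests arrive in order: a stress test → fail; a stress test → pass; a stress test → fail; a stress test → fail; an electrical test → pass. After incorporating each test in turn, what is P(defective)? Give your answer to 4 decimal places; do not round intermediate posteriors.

0.8136

After a stress test='fail': P(defective) = 0.8·0.4500 / (0.8·0.4500 + 0.2·0.5500) ≈ 0.7660
After a stress test='pass': P(defective) = 0.2·0.7660 / (0.2·0.7660 + 0.8·0.2340) ≈ 0.4500
After a stress test='fail': P(defective) = 0.8·0.4500 / (0.8·0.4500 + 0.2·0.5500) ≈ 0.7660
After a stress test='fail': P(defective) = 0.8·0.7660 / (0.8·0.7660 + 0.2·0.2340) ≈ 0.9290
After an electrical test='pass': P(defective) = 0.2·0.9290 / (0.2·0.9290 + 0.6·0.0710) ≈ 0.8136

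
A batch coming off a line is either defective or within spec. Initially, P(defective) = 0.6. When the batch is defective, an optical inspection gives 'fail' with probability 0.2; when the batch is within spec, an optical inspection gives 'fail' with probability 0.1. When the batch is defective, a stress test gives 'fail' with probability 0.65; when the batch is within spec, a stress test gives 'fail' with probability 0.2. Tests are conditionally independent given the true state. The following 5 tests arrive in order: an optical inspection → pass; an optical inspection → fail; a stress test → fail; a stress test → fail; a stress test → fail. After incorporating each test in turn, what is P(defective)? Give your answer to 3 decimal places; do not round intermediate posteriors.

After an optical inspection='pass': P(defective) = 0.8·0.6000 / (0.8·0.6000 + 0.9·0.4000) ≈ 0.5714
After an optical inspection='fail': P(defective) = 0.2·0.5714 / (0.2·0.5714 + 0.1·0.4286) ≈ 0.7273
After a stress test='fail': P(defective) = 0.65·0.7273 / (0.65·0.7273 + 0.2·0.2727) ≈ 0.8966
After a stress test='fail': P(defective) = 0.65·0.8966 / (0.65·0.8966 + 0.2·0.1034) ≈ 0.9657
After a stress test='fail': P(defective) = 0.65·0.9657 / (0.65·0.9657 + 0.2·0.0343) ≈ 0.9892

0.989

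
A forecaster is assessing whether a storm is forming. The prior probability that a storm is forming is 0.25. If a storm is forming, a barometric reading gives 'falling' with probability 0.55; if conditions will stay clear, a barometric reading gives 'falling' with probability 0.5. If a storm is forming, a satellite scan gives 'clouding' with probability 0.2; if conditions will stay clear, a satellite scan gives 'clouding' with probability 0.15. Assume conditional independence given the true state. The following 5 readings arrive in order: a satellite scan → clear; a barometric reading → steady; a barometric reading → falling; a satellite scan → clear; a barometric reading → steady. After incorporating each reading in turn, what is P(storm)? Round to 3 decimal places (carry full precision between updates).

0.208

After a satellite scan='clear': P(storm) = 0.8·0.2500 / (0.8·0.2500 + 0.85·0.7500) ≈ 0.2388
After a barometric reading='steady': P(storm) = 0.45·0.2388 / (0.45·0.2388 + 0.5·0.7612) ≈ 0.2202
After a barometric reading='falling': P(storm) = 0.55·0.2202 / (0.55·0.2202 + 0.5·0.7798) ≈ 0.2370
After a satellite scan='clear': P(storm) = 0.8·0.2370 / (0.8·0.2370 + 0.85·0.7630) ≈ 0.2262
After a barometric reading='steady': P(storm) = 0.45·0.2262 / (0.45·0.2262 + 0.5·0.7738) ≈ 0.2083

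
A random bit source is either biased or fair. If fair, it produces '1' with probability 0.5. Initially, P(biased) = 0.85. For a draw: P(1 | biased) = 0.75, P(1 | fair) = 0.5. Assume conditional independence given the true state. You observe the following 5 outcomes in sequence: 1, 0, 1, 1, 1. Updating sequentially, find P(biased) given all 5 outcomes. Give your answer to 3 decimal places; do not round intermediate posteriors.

0.935

After '1': P(biased) = 0.75·0.8500 / (0.75·0.8500 + 0.5·0.1500) ≈ 0.8947
After '0': P(biased) = 0.25·0.8947 / (0.25·0.8947 + 0.5·0.1053) ≈ 0.8095
After '1': P(biased) = 0.75·0.8095 / (0.75·0.8095 + 0.5·0.1905) ≈ 0.8644
After '1': P(biased) = 0.75·0.8644 / (0.75·0.8644 + 0.5·0.1356) ≈ 0.9053
After '1': P(biased) = 0.75·0.9053 / (0.75·0.9053 + 0.5·0.0947) ≈ 0.9348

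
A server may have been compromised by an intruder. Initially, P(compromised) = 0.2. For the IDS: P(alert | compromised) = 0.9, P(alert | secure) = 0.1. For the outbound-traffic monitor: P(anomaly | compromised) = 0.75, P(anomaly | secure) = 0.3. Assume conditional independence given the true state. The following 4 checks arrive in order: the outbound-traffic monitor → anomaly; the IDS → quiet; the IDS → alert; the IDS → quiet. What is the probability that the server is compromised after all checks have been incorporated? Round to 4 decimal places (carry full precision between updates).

0.0649

After the outbound-traffic monitor='anomaly': P(compromised) = 0.75·0.2000 / (0.75·0.2000 + 0.3·0.8000) ≈ 0.3846
After the IDS='quiet': P(compromised) = 0.1·0.3846 / (0.1·0.3846 + 0.9·0.6154) ≈ 0.0649
After the IDS='alert': P(compromised) = 0.9·0.0649 / (0.9·0.0649 + 0.1·0.9351) ≈ 0.3846
After the IDS='quiet': P(compromised) = 0.1·0.3846 / (0.1·0.3846 + 0.9·0.6154) ≈ 0.0649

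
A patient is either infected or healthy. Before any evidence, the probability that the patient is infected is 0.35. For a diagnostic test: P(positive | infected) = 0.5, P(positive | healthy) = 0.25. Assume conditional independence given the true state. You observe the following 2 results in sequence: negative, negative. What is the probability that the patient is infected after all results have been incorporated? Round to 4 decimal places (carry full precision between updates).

0.1931

After 'negative': P(infected) = 0.5·0.3500 / (0.5·0.3500 + 0.75·0.6500) ≈ 0.2642
After 'negative': P(infected) = 0.5·0.2642 / (0.5·0.2642 + 0.75·0.7358) ≈ 0.1931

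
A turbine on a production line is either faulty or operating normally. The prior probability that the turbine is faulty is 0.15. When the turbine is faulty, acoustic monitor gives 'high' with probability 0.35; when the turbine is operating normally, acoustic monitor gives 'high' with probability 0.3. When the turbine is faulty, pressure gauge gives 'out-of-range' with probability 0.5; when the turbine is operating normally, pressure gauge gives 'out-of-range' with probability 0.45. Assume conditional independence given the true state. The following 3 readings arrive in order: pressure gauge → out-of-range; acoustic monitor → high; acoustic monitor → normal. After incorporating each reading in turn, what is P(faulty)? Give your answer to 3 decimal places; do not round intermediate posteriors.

After pressure gauge='out-of-range': P(faulty) = 0.5·0.1500 / (0.5·0.1500 + 0.45·0.8500) ≈ 0.1639
After acoustic monitor='high': P(faulty) = 0.35·0.1639 / (0.35·0.1639 + 0.3·0.8361) ≈ 0.1862
After acoustic monitor='normal': P(faulty) = 0.65·0.1862 / (0.65·0.1862 + 0.7·0.8138) ≈ 0.1752

0.175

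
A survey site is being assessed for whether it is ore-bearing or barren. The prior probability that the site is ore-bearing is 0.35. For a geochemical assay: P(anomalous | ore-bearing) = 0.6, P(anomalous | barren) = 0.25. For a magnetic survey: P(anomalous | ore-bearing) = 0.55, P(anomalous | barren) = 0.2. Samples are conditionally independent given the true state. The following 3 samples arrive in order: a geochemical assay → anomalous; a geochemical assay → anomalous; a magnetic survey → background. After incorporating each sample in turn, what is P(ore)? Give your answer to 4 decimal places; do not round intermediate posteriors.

0.6357

Each posterior becomes the prior for the next update.
After a geochemical assay='anomalous': P(ore) = 0.6·0.3500 / (0.6·0.3500 + 0.25·0.6500) ≈ 0.5638
After a geochemical assay='anomalous': P(ore) = 0.6·0.5638 / (0.6·0.5638 + 0.25·0.4362) ≈ 0.7562
After a magnetic survey='background': P(ore) = 0.45·0.7562 / (0.45·0.7562 + 0.8·0.2438) ≈ 0.6357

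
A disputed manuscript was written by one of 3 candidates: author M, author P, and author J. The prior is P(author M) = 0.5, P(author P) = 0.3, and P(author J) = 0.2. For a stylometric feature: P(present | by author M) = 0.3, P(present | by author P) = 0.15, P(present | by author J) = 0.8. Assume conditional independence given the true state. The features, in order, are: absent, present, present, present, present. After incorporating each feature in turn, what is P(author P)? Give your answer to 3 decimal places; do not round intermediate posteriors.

0.007

After 'absent': normaliser = 0.7·0.5000 + 0.85·0.3000 + 0.2·0.2000; P(author M) ≈ 0.5426, P(author P) ≈ 0.3953, P(author J) ≈ 0.0620
After 'present': normaliser = 0.3·0.5426 + 0.15·0.3953 + 0.8·0.0620; P(author M) ≈ 0.5991, P(author P) ≈ 0.2183, P(author J) ≈ 0.1826
After 'present': normaliser = 0.3·0.5991 + 0.15·0.2183 + 0.8·0.1826; P(author M) ≈ 0.5013, P(author P) ≈ 0.0913, P(author J) ≈ 0.4074
After 'present': normaliser = 0.3·0.5013 + 0.15·0.0913 + 0.8·0.4074; P(author M) ≈ 0.3069, P(author P) ≈ 0.0280, P(author J) ≈ 0.6651
After 'present': normaliser = 0.3·0.3069 + 0.15·0.0280 + 0.8·0.6651; P(author M) ≈ 0.1465, P(author P) ≈ 0.0067, P(author J) ≈ 0.8468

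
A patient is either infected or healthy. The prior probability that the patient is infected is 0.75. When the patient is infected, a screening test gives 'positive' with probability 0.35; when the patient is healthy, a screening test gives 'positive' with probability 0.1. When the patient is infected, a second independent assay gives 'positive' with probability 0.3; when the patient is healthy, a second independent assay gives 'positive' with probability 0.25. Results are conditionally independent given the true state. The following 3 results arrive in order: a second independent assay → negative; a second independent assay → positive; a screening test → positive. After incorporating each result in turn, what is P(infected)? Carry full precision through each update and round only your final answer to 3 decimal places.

Apply Bayes' rule sequentially, carrying P(infected) forward.
After a second independent assay='negative': P(infected) = 0.7·0.7500 / (0.7·0.7500 + 0.75·0.2500) ≈ 0.7368
After a second independent assay='positive': P(infected) = 0.3·0.7368 / (0.3·0.7368 + 0.25·0.2632) ≈ 0.7706
After a screening test='positive': P(infected) = 0.35·0.7706 / (0.35·0.7706 + 0.1·0.2294) ≈ 0.9216

0.922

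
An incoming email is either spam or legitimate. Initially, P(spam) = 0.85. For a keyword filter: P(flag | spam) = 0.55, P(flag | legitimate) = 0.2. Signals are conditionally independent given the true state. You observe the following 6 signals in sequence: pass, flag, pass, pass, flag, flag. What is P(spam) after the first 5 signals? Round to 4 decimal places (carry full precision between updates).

0.8841

After 'pass': P(spam) = 0.45·0.8500 / (0.45·0.8500 + 0.8·0.1500) ≈ 0.7612
After 'flag': P(spam) = 0.55·0.7612 / (0.55·0.7612 + 0.2·0.2388) ≈ 0.8976
After 'pass': P(spam) = 0.45·0.8976 / (0.45·0.8976 + 0.8·0.1024) ≈ 0.8314
After 'pass': P(spam) = 0.45·0.8314 / (0.45·0.8314 + 0.8·0.1686) ≈ 0.7350
After 'flag': P(spam) = 0.55·0.7350 / (0.55·0.7350 + 0.2·0.2650) ≈ 0.8841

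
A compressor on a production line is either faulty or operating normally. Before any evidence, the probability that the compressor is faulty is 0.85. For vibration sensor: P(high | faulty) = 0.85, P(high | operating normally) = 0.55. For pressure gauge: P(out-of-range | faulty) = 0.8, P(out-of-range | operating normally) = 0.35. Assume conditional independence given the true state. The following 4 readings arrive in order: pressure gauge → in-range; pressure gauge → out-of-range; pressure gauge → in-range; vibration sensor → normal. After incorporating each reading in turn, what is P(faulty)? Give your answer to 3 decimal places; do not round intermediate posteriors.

0.290

After pressure gauge='in-range': P(faulty) = 0.2·0.8500 / (0.2·0.8500 + 0.65·0.1500) ≈ 0.6355
After pressure gauge='out-of-range': P(faulty) = 0.8·0.6355 / (0.8·0.6355 + 0.35·0.3645) ≈ 0.7994
After pressure gauge='in-range': P(faulty) = 0.2·0.7994 / (0.2·0.7994 + 0.65·0.2006) ≈ 0.5508
After vibration sensor='normal': P(faulty) = 0.15·0.5508 / (0.15·0.5508 + 0.45·0.4492) ≈ 0.2902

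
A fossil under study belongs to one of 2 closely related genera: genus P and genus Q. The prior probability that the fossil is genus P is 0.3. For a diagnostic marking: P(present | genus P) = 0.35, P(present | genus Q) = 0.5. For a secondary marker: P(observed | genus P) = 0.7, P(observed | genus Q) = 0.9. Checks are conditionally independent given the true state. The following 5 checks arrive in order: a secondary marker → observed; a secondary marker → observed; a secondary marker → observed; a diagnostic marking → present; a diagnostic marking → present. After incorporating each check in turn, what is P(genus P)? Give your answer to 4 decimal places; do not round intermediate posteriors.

0.0899

After a secondary marker='observed': P(genus P) = 0.7·0.3000 / (0.7·0.3000 + 0.9·0.7000) ≈ 0.2500
After a secondary marker='observed': P(genus P) = 0.7·0.2500 / (0.7·0.2500 + 0.9·0.7500) ≈ 0.2059
After a secondary marker='observed': P(genus P) = 0.7·0.2059 / (0.7·0.2059 + 0.9·0.7941) ≈ 0.1678
After a diagnostic marking='present': P(genus P) = 0.35·0.1678 / (0.35·0.1678 + 0.5·0.8322) ≈ 0.1237
After a diagnostic marking='present': P(genus P) = 0.35·0.1237 / (0.35·0.1237 + 0.5·0.8763) ≈ 0.0899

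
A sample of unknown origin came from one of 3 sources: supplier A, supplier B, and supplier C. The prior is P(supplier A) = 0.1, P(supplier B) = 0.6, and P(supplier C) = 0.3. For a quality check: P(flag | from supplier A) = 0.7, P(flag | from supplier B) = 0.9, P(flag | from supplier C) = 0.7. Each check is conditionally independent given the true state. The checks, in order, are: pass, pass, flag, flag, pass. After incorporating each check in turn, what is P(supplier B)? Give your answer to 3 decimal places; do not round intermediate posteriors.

0.084

Each posterior becomes the prior for the next update.
After 'pass': normaliser = 0.3·0.1000 + 0.1·0.6000 + 0.3·0.3000; P(supplier A) ≈ 0.1667, P(supplier B) ≈ 0.3333, P(supplier C) ≈ 0.5000
After 'pass': normaliser = 0.3·0.1667 + 0.1·0.3333 + 0.3·0.5000; P(supplier A) ≈ 0.2143, P(supplier B) ≈ 0.1429, P(supplier C) ≈ 0.6429
After 'flag': normaliser = 0.7·0.2143 + 0.9·0.1429 + 0.7·0.6429; P(supplier A) ≈ 0.2059, P(supplier B) ≈ 0.1765, P(supplier C) ≈ 0.6176
After 'flag': normaliser = 0.7·0.2059 + 0.9·0.1765 + 0.7·0.6176; P(supplier A) ≈ 0.1960, P(supplier B) ≈ 0.2160, P(supplier C) ≈ 0.5880
After 'pass': normaliser = 0.3·0.1960 + 0.1·0.2160 + 0.3·0.5880; P(supplier A) ≈ 0.2290, P(supplier B) ≈ 0.0841, P(supplier C) ≈ 0.6869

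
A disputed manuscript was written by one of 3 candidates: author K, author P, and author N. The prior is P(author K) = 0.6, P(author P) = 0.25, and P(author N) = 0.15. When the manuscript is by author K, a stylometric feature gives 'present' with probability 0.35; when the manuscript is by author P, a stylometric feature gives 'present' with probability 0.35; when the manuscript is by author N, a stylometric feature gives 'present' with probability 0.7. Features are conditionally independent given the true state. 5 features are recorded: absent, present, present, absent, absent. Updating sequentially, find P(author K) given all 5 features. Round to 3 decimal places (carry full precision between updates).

Apply Bayes' rule sequentially, carrying P(author K) forward.
After 'absent': normaliser = 0.65·0.6000 + 0.65·0.2500 + 0.3·0.1500; P(author K) ≈ 0.6527, P(author P) ≈ 0.2720, P(author N) ≈ 0.0753
After 'present': normaliser = 0.35·0.6527 + 0.35·0.2720 + 0.7·0.0753; P(author K) ≈ 0.6070, P(author P) ≈ 0.2529, P(author N) ≈ 0.1401
After 'present': normaliser = 0.35·0.6070 + 0.35·0.2529 + 0.7·0.1401; P(author K) ≈ 0.5324, P(author P) ≈ 0.2218, P(author N) ≈ 0.2457
After 'absent': normaliser = 0.65·0.5324 + 0.65·0.2218 + 0.3·0.2457; P(author K) ≈ 0.6136, P(author P) ≈ 0.2557, P(author N) ≈ 0.1307
After 'absent': normaliser = 0.65·0.6136 + 0.65·0.2557 + 0.3·0.1307; P(author K) ≈ 0.6601, P(author P) ≈ 0.2750, P(author N) ≈ 0.0649

0.660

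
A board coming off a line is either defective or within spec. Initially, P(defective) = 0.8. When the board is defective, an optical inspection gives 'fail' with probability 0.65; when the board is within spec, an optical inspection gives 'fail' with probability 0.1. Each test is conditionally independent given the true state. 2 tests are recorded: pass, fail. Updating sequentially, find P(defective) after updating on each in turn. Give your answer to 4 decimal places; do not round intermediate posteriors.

After 'pass': P(defective) = 0.35·0.8000 / (0.35·0.8000 + 0.9·0.2000) ≈ 0.6087
After 'fail': P(defective) = 0.65·0.6087 / (0.65·0.6087 + 0.1·0.3913) ≈ 0.9100

0.9100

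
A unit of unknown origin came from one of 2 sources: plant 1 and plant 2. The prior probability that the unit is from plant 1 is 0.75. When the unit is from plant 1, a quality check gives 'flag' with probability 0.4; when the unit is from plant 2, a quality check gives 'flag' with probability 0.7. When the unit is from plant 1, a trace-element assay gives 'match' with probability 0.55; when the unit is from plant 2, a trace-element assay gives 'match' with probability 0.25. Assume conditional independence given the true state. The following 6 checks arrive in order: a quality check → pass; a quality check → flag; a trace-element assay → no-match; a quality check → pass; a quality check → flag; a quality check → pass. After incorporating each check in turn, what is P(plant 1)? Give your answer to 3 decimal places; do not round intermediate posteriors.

0.825

After a quality check='pass': P(plant 1) = 0.6·0.7500 / (0.6·0.7500 + 0.3·0.2500) ≈ 0.8571
After a quality check='flag': P(plant 1) = 0.4·0.8571 / (0.4·0.8571 + 0.7·0.1429) ≈ 0.7742
After a trace-element assay='no-match': P(plant 1) = 0.45·0.7742 / (0.45·0.7742 + 0.75·0.2258) ≈ 0.6729
After a quality check='pass': P(plant 1) = 0.6·0.6729 / (0.6·0.6729 + 0.3·0.3271) ≈ 0.8045
After a quality check='flag': P(plant 1) = 0.4·0.8045 / (0.4·0.8045 + 0.7·0.1955) ≈ 0.7016
After a quality check='pass': P(plant 1) = 0.6·0.7016 / (0.6·0.7016 + 0.3·0.2984) ≈ 0.8246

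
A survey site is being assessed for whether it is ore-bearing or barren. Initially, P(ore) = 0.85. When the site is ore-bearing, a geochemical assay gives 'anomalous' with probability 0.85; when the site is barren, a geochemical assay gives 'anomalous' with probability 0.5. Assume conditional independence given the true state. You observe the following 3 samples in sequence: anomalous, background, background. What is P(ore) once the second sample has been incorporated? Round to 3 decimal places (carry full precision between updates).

0.743

Apply Bayes' rule sequentially, carrying P(ore) forward.
After 'anomalous': P(ore) = 0.85·0.8500 / (0.85·0.8500 + 0.5·0.1500) ≈ 0.9060
After 'background': P(ore) = 0.15·0.9060 / (0.15·0.9060 + 0.5·0.0940) ≈ 0.7429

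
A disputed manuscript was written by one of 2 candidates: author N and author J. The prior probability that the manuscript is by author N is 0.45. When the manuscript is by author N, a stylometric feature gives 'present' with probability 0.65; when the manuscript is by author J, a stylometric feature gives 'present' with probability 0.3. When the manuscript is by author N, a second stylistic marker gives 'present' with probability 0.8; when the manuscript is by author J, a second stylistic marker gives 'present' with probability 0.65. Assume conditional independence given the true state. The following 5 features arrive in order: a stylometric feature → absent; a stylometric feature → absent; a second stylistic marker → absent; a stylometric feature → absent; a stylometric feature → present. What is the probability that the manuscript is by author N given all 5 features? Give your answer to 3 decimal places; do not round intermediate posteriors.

0.112

Apply Bayes' rule sequentially, carrying P(author N) forward.
After a stylometric feature='absent': P(author N) = 0.35·0.4500 / (0.35·0.4500 + 0.7·0.5500) ≈ 0.2903
After a stylometric feature='absent': P(author N) = 0.35·0.2903 / (0.35·0.2903 + 0.7·0.7097) ≈ 0.1698
After a second stylistic marker='absent': P(author N) = 0.2·0.1698 / (0.2·0.1698 + 0.35·0.8302) ≈ 0.1047
After a stylometric feature='absent': P(author N) = 0.35·0.1047 / (0.35·0.1047 + 0.7·0.8953) ≈ 0.0552
After a stylometric feature='present': P(author N) = 0.65·0.0552 / (0.65·0.0552 + 0.3·0.9448) ≈ 0.1124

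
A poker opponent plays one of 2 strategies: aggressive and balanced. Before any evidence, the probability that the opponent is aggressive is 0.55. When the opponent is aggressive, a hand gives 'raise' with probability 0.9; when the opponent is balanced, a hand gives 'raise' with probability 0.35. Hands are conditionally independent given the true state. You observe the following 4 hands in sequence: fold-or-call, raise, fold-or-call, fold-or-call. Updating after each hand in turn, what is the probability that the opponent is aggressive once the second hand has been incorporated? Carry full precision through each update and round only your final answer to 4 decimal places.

After 'fold-or-call': P(aggressive) = 0.1·0.5500 / (0.1·0.5500 + 0.65·0.4500) ≈ 0.1583
After 'raise': P(aggressive) = 0.9·0.1583 / (0.9·0.1583 + 0.35·0.8417) ≈ 0.3259

0.3259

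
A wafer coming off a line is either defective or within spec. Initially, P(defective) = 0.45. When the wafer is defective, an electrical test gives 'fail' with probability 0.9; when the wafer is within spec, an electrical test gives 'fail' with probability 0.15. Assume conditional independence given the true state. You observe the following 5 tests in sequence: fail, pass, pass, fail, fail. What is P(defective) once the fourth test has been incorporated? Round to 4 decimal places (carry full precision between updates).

0.2896

Each posterior becomes the prior for the next update.
After 'fail': P(defective) = 0.9·0.4500 / (0.9·0.4500 + 0.15·0.5500) ≈ 0.8308
After 'pass': P(defective) = 0.1·0.8308 / (0.1·0.8308 + 0.85·0.1692) ≈ 0.3661
After 'pass': P(defective) = 0.1·0.3661 / (0.1·0.3661 + 0.85·0.6339) ≈ 0.0636
After 'fail': P(defective) = 0.9·0.0636 / (0.9·0.0636 + 0.15·0.9364) ≈ 0.2896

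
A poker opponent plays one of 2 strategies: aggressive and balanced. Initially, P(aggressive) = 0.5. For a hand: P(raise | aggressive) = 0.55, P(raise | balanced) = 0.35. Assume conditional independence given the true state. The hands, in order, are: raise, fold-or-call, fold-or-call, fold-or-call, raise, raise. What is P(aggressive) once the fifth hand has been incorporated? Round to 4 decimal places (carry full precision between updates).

After 'raise': P(aggressive) = 0.55·0.5000 / (0.55·0.5000 + 0.35·0.5000) ≈ 0.6111
After 'fold-or-call': P(aggressive) = 0.45·0.6111 / (0.45·0.6111 + 0.65·0.3889) ≈ 0.5211
After 'fold-or-call': P(aggressive) = 0.45·0.5211 / (0.45·0.5211 + 0.65·0.4789) ≈ 0.4296
After 'fold-or-call': P(aggressive) = 0.45·0.4296 / (0.45·0.4296 + 0.65·0.5704) ≈ 0.3427
After 'raise': P(aggressive) = 0.55·0.3427 / (0.55·0.3427 + 0.35·0.6573) ≈ 0.4504

0.4504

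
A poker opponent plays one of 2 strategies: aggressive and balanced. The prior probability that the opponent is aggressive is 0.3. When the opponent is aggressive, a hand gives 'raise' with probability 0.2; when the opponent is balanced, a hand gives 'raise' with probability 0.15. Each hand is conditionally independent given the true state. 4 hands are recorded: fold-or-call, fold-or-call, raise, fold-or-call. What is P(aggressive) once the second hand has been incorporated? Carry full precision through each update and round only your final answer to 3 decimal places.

Each posterior becomes the prior for the next update.
After 'fold-or-call': P(aggressive) = 0.8·0.3000 / (0.8·0.3000 + 0.85·0.7000) ≈ 0.2874
After 'fold-or-call': P(aggressive) = 0.8·0.2874 / (0.8·0.2874 + 0.85·0.7126) ≈ 0.2752

0.275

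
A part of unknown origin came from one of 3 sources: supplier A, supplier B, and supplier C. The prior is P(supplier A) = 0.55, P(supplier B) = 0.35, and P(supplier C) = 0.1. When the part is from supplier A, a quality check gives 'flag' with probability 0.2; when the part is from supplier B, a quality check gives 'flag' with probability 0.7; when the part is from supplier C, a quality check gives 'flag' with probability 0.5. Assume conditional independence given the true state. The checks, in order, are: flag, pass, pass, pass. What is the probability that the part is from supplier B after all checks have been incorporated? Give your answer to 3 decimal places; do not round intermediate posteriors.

After 'flag': normaliser = 0.2·0.5500 + 0.7·0.3500 + 0.5·0.1000; P(supplier A) ≈ 0.2716, P(supplier B) ≈ 0.6049, P(supplier C) ≈ 0.1235
After 'pass': normaliser = 0.8·0.2716 + 0.3·0.6049 + 0.5·0.1235; P(supplier A) ≈ 0.4718, P(supplier B) ≈ 0.3941, P(supplier C) ≈ 0.1340
After 'pass': normaliser = 0.8·0.4718 + 0.3·0.3941 + 0.5·0.1340; P(supplier A) ≈ 0.6708, P(supplier B) ≈ 0.2101, P(supplier C) ≈ 0.1191
After 'pass': normaliser = 0.8·0.6708 + 0.3·0.2101 + 0.5·0.1191; P(supplier A) ≈ 0.8140, P(supplier B) ≈ 0.0956, P(supplier C) ≈ 0.0903

0.096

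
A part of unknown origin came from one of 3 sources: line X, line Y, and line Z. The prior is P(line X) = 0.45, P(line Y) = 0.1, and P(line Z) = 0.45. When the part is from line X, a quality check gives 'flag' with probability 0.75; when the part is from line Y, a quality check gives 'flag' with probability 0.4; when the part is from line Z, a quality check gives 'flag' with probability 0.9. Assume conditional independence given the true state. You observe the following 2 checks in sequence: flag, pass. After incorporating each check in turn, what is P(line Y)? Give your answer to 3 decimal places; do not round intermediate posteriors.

After 'flag': normaliser = 0.75·0.4500 + 0.4·0.1000 + 0.9·0.4500; P(line X) ≈ 0.4313, P(line Y) ≈ 0.0511, P(line Z) ≈ 0.5176
After 'pass': normaliser = 0.25·0.4313 + 0.6·0.0511 + 0.1·0.5176; P(line X) ≈ 0.5668, P(line Y) ≈ 0.1612, P(line Z) ≈ 0.2720

0.161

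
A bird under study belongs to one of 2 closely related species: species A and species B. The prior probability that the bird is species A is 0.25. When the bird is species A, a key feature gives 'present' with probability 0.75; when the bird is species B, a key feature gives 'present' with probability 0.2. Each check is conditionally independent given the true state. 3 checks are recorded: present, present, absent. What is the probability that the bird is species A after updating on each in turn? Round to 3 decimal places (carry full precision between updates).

Each posterior becomes the prior for the next update.
After 'present': P(species A) = 0.75·0.2500 / (0.75·0.2500 + 0.2·0.7500) ≈ 0.5556
After 'present': P(species A) = 0.75·0.5556 / (0.75·0.5556 + 0.2·0.4444) ≈ 0.8242
After 'absent': P(species A) = 0.25·0.8242 / (0.25·0.8242 + 0.8·0.1758) ≈ 0.5943

0.594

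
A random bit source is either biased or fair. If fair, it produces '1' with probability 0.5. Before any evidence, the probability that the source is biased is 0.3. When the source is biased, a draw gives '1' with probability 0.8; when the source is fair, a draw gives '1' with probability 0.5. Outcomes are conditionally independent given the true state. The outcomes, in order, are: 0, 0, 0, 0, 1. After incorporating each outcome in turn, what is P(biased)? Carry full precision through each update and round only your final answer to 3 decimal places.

After '0': P(biased) = 0.2·0.3000 / (0.2·0.3000 + 0.5·0.7000) ≈ 0.1463
After '0': P(biased) = 0.2·0.1463 / (0.2·0.1463 + 0.5·0.8537) ≈ 0.0642
After '0': P(biased) = 0.2·0.0642 / (0.2·0.0642 + 0.5·0.9358) ≈ 0.0267
After '0': P(biased) = 0.2·0.0267 / (0.2·0.0267 + 0.5·0.9733) ≈ 0.0109
After '1': P(biased) = 0.8·0.0109 / (0.8·0.0109 + 0.5·0.9891) ≈ 0.0173

0.017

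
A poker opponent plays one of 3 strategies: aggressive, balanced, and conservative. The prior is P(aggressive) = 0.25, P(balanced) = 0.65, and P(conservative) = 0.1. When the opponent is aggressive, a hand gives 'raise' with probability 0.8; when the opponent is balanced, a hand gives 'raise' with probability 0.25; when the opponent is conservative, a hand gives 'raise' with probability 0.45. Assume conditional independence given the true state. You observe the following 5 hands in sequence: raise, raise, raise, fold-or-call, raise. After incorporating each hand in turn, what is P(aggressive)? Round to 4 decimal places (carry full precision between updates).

After 'raise': normaliser = 0.8·0.2500 + 0.25·0.6500 + 0.45·0.1000; P(aggressive) ≈ 0.4908, P(balanced) ≈ 0.3988, P(conservative) ≈ 0.1104
After 'raise': normaliser = 0.8·0.4908 + 0.25·0.3988 + 0.45·0.1104; P(aggressive) ≈ 0.7244, P(balanced) ≈ 0.1839, P(conservative) ≈ 0.0917
After 'raise': normaliser = 0.8·0.7244 + 0.25·0.1839 + 0.45·0.0917; P(aggressive) ≈ 0.8692, P(balanced) ≈ 0.0690, P(conservative) ≈ 0.0619
After 'fold-or-call': normaliser = 0.2·0.8692 + 0.75·0.0690 + 0.55·0.0619; P(aggressive) ≈ 0.6696, P(balanced) ≈ 0.1993, P(conservative) ≈ 0.1311
After 'raise': normaliser = 0.8·0.6696 + 0.25·0.1993 + 0.45·0.1311; P(aggressive) ≈ 0.8312, P(balanced) ≈ 0.0773, P(conservative) ≈ 0.0915

0.8312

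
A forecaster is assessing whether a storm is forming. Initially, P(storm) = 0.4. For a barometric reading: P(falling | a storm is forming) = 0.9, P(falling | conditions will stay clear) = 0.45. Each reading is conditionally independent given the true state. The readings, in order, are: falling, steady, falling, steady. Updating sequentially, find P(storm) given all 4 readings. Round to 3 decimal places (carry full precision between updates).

0.081

Apply Bayes' rule sequentially, carrying P(storm) forward.
After 'falling': P(storm) = 0.9·0.4000 / (0.9·0.4000 + 0.45·0.6000) ≈ 0.5714
After 'steady': P(storm) = 0.1·0.5714 / (0.1·0.5714 + 0.55·0.4286) ≈ 0.1951
After 'falling': P(storm) = 0.9·0.1951 / (0.9·0.1951 + 0.45·0.8049) ≈ 0.3265
After 'steady': P(storm) = 0.1·0.3265 / (0.1·0.3265 + 0.55·0.6735) ≈ 0.0810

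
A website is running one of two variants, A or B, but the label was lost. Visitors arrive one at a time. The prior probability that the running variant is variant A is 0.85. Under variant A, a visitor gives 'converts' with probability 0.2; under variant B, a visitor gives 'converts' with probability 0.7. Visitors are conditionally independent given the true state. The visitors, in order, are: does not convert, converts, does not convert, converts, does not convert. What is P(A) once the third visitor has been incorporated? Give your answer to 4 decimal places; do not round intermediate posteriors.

After 'does not convert': P(A) = 0.8·0.8500 / (0.8·0.8500 + 0.3·0.1500) ≈ 0.9379
After 'converts': P(A) = 0.2·0.9379 / (0.2·0.9379 + 0.7·0.0621) ≈ 0.8119
After 'does not convert': P(A) = 0.8·0.8119 / (0.8·0.8119 + 0.3·0.1881) ≈ 0.9201

0.9201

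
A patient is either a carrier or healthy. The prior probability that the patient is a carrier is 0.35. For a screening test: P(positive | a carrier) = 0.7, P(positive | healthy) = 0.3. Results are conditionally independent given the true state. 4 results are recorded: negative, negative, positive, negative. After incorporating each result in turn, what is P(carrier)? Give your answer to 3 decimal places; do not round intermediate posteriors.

After 'negative': P(carrier) = 0.3·0.3500 / (0.3·0.3500 + 0.7·0.6500) ≈ 0.1875
After 'negative': P(carrier) = 0.3·0.1875 / (0.3·0.1875 + 0.7·0.8125) ≈ 0.0900
After 'positive': P(carrier) = 0.7·0.0900 / (0.7·0.0900 + 0.3·0.9100) ≈ 0.1875
After 'negative': P(carrier) = 0.3·0.1875 / (0.3·0.1875 + 0.7·0.8125) ≈ 0.0900

0.090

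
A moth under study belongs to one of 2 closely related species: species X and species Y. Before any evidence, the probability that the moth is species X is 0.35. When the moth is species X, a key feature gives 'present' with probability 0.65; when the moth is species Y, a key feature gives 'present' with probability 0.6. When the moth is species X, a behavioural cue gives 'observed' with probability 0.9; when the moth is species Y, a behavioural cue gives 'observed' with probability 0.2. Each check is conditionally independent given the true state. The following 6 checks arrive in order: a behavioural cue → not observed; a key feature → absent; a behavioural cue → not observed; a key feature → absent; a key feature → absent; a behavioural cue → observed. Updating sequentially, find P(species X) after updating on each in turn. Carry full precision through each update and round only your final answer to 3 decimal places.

Each posterior becomes the prior for the next update.
After a behavioural cue='not observed': P(species X) = 0.1·0.3500 / (0.1·0.3500 + 0.8·0.6500) ≈ 0.0631
After a key feature='absent': P(species X) = 0.35·0.0631 / (0.35·0.0631 + 0.4·0.9369) ≈ 0.0556
After a behavioural cue='not observed': P(species X) = 0.1·0.0556 / (0.1·0.0556 + 0.8·0.9444) ≈ 0.0073
After a key feature='absent': P(species X) = 0.35·0.0073 / (0.35·0.0073 + 0.4·0.9927) ≈ 0.0064
After a key feature='absent': P(species X) = 0.35·0.0064 / (0.35·0.0064 + 0.4·0.9936) ≈ 0.0056
After a behavioural cue='observed': P(species X) = 0.9·0.0056 / (0.9·0.0056 + 0.2·0.9944) ≈ 0.0247

0.025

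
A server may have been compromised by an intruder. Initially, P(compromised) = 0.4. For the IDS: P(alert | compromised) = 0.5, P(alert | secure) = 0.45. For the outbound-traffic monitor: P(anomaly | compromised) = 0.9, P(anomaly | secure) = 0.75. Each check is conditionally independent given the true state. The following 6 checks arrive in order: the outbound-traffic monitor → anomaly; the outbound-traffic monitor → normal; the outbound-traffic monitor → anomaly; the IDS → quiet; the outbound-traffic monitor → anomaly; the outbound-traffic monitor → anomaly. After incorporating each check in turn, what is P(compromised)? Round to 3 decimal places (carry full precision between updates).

After the outbound-traffic monitor='anomaly': P(compromised) = 0.9·0.4000 / (0.9·0.4000 + 0.75·0.6000) ≈ 0.4444
After the outbound-traffic monitor='normal': P(compromised) = 0.1·0.4444 / (0.1·0.4444 + 0.25·0.5556) ≈ 0.2424
After the outbound-traffic monitor='anomaly': P(compromised) = 0.9·0.2424 / (0.9·0.2424 + 0.75·0.7576) ≈ 0.2775
After the IDS='quiet': P(compromised) = 0.5·0.2775 / (0.5·0.2775 + 0.55·0.7225) ≈ 0.2588
After the outbound-traffic monitor='anomaly': P(compromised) = 0.9·0.2588 / (0.9·0.2588 + 0.75·0.7412) ≈ 0.2952
After the outbound-traffic monitor='anomaly': P(compromised) = 0.9·0.2952 / (0.9·0.2952 + 0.75·0.7048) ≈ 0.3345

0.335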